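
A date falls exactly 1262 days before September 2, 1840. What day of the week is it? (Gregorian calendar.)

Sep 2, 1840 is a Wednesday.
1262 mod 7 = 2, so 1262 days before a Wednesday is Wednesday − 2 = Monday.

Monday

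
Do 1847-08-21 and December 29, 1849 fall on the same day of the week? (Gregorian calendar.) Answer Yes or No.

From Aug 21, 1847 to Dec 29, 1849 is 861 days.
861 mod 7 = 0, so they are the same weekday.
(Aug 21, 1847 is a Saturday; Dec 29, 1849 is a Saturday.)

Yes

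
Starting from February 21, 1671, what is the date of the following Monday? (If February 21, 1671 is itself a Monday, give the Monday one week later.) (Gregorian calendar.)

February 23, 1671

Feb 21, 1671 is a Saturday.
From Saturday to the next Monday is 2 days.
Feb 21, 1671 + 2 = Feb 23, 1671.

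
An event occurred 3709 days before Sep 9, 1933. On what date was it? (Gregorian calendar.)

July 15, 1923

−365 (one year) → Sep 9, 1932 (3344 left).
−366 (one year; includes Feb 29, 1932) → Sep 9, 1931 (2978 left).
−365 (one year) → Sep 9, 1930 (2613 left).
−365 (one year) → Sep 9, 1929 (2248 left).
−365 (one year) → Sep 9, 1928 (1883 left).
−366 (one year; includes Feb 29, 1928) → Sep 9, 1927 (1517 left).
−365 (one year) → Sep 9, 1926 (1152 left).
−365 (one year) → Sep 9, 1925 (787 left).
−365 (one year) → Sep 9, 1924 (422 left).
−366 (one year; includes Feb 29, 1924) → Sep 9, 1923 (56 left).
−9 → Aug 31, 1923 (end of Aug, 31 days; 47 left).
−31 → Jul 31, 1923 (end of Jul, 31 days; 16 left).
−16 → Jul 15, 1923.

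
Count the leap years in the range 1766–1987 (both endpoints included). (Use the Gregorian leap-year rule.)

53

Multiples of 4 in [1766,1987]: 55.
Of those, multiples of 100: 2 (not leap unless ÷400).
Multiples of 400: 0.
Leap years = 55 − 2 + 0 = 53.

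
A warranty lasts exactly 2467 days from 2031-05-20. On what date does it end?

+366 (one year; includes Feb 29, 2032) → May 20, 2032 (2101 left).
+365 (one year) → May 20, 2033 (1736 left).
+365 (one year) → May 20, 2034 (1371 left).
+365 (one year) → May 20, 2035 (1006 left).
+366 (one year; includes Feb 29, 2036) → May 20, 2036 (640 left).
+365 (one year) → May 20, 2037 (275 left).
May has 31 days: +12 → Jun 1, 2037 (263 left).
Jun has 30 days: +30 → Jul 1, 2037 (233 left).
Jul has 31 days: +31 → Aug 1, 2037 (202 left).
Aug has 31 days: +31 → Sep 1, 2037 (171 left).
Sep has 30 days: +30 → Oct 1, 2037 (141 left).
Oct has 31 days: +31 → Nov 1, 2037 (110 left).
Nov has 30 days: +30 → Dec 1, 2037 (80 left).
Dec has 31 days: +31 → Jan 1, 2038 (49 left).
Jan has 31 days: +31 → Feb 1, 2038 (18 left).
+18 → Feb 19, 2038.

February 19, 2038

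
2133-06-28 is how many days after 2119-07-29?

Jul 29, 2119 → Jul 29, 2120: 366 days (Feb 29, 2120 is in that span).
Jul 29, 2120 → Jul 29, 2121: 365 days.
Jul 29, 2121 → Jul 29, 2122: 365 days.
Jul 29, 2122 → Jul 29, 2123: 365 days.
Jul 29, 2123 → Jul 29, 2124: 366 days (Feb 29, 2124 is in that span).
Jul 29, 2124 → Jul 29, 2125: 365 days.
Jul 29, 2125 → Jul 29, 2126: 365 days.
Jul 29, 2126 → Jul 29, 2127: 365 days.
Jul 29, 2127 → Jul 29, 2128: 366 days (Feb 29, 2128 is in that span).
Jul 29, 2128 → Jul 29, 2129: 365 days.
Jul 29, 2129 → Jul 29, 2130: 365 days.
Jul 29, 2130 → Jul 29, 2131: 365 days.
Jul 29, 2131 → Jul 29, 2132: 366 days (Feb 29, 2132 is in that span).
Jul 29, 2132 → Aug 29, 2132: 31 days (July has 31).
Aug 29, 2132 → Sep 29, 2132: 31 days (August has 31).
Sep 29, 2132 → Oct 29, 2132: 30 days (September has 30).
Oct 29, 2132 → Nov 29, 2132: 31 days (October has 31).
Nov 29, 2132 → Dec 29, 2132: 30 days (November has 30).
Dec 29, 2132 → Jan 29, 2133: 31 days (December has 31).
Jan 29, 2133 → Feb 28, 2133: 30 days (January has 31).
Feb 28, 2133 → Mar 28, 2133: 28 days (February has 28).
Mar 28, 2133 → Apr 28, 2133: 31 days (March has 31).
Apr 28, 2133 → May 28, 2133: 30 days (April has 30).
May 28, 2133 → Jun 28, 2133: 31 days.
Total: 5083 days.

5083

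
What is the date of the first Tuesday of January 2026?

January 6, 2026

January 1, 2026 is a Thursday.
The first Tuesday is therefore January 6 (5 days later).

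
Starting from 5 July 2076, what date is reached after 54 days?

August 28, 2076

Jul has 31 days: +27 → Aug 1, 2076 (27 left).
+27 → Aug 28, 2076.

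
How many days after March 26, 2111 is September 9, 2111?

167

Mar 26, 2111 → Apr 26, 2111: 31 days (March has 31).
Apr 26, 2111 → May 26, 2111: 30 days (April has 30).
May 26, 2111 → Jun 26, 2111: 31 days (May has 31).
Jun 26, 2111 → Jul 26, 2111: 30 days (June has 30).
Jul 26, 2111 → Aug 26, 2111: 31 days (July has 31).
Aug 26, 2111 → Sep 9, 2111: 14 days.
Total: 167 days.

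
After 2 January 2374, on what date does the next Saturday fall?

Jan 2, 2374 is a Wednesday.
From Wednesday to the next Saturday is 3 days.
Jan 2, 2374 + 3 = Jan 5, 2374.

January 5, 2374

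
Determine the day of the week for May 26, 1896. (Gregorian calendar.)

Tuesday

Doomsday rule: the anchor day for the 1800s is Friday. For year 96: 96÷12 = 8 r 0, and 0÷4 = 0, so 8+0+0 = 8.
Friday + 8 ≡ Saturday — that's 1896's doomsday.
In May the doomsday date is May 9.
May 26 is 17 days after May 9; 17 mod 7 = 3, so Saturday + 3 = Tuesday.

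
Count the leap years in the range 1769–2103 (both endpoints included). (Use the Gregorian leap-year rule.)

80

Multiples of 4 in [1769,2103]: 83.
Of those, multiples of 100: 4 (not leap unless ÷400).
Multiples of 400: 1.
Leap years = 83 − 4 + 1 = 80.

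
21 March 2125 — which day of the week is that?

Doomsday rule: the anchor day for the 2100s is Sunday. For year 25: 25÷12 = 2 r 1, and 1÷4 = 0, so 2+1+0 = 3.
Sunday + 3 ≡ Wednesday — that's 2125's doomsday.
In March the doomsday date is Mar 14.
Mar 21 is 7 days after Mar 14; 7 mod 7 = 0, so Wednesday + 0 = Wednesday.

Wednesday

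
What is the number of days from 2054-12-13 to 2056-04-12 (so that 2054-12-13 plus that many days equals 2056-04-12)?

Dec 13, 2054 → Dec 13, 2055: 365 days.
Dec 13, 2055 → Jan 13, 2056: 31 days (December has 31).
Jan 13, 2056 → Feb 13, 2056: 31 days (January has 31).
Feb 13, 2056 → Mar 13, 2056: 29 days (February has 29).
Mar 13, 2056 → Apr 12, 2056: 30 days.
Total: 486 days.

486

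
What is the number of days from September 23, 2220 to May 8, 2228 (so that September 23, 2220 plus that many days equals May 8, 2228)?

Sep 23, 2220 → Sep 23, 2221: 365 days.
Sep 23, 2221 → Sep 23, 2222: 365 days.
Sep 23, 2222 → Sep 23, 2223: 365 days.
Sep 23, 2223 → Sep 23, 2224: 366 days (Feb 29, 2224 is in that span).
Sep 23, 2224 → Sep 23, 2225: 365 days.
Sep 23, 2225 → Sep 23, 2226: 365 days.
Sep 23, 2226 → Sep 23, 2227: 365 days.
Sep 23, 2227 → Oct 23, 2227: 30 days (September has 30).
Oct 23, 2227 → Nov 23, 2227: 31 days (October has 31).
Nov 23, 2227 → Dec 23, 2227: 30 days (November has 30).
Dec 23, 2227 → Jan 23, 2228: 31 days (December has 31).
Jan 23, 2228 → Feb 23, 2228: 31 days (January has 31).
Feb 23, 2228 → Mar 23, 2228: 29 days (February has 29).
Mar 23, 2228 → Apr 23, 2228: 31 days (March has 31).
Apr 23, 2228 → May 8, 2228: 15 days.
Total: 2784 days.

2784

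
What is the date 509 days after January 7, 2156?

+366 (one year; includes Feb 29, 2156) → Jan 7, 2157 (143 left).
Jan has 31 days: +25 → Feb 1, 2157 (118 left).
Feb has 28 days: +28 → Mar 1, 2157 (90 left).
Mar has 31 days: +31 → Apr 1, 2157 (59 left).
Apr has 30 days: +30 → May 1, 2157 (29 left).
+29 → May 30, 2157.

May 30, 2157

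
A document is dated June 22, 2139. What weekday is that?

Monday

Doomsday rule: the anchor day for the 2100s is Sunday. For year 39: 39÷12 = 3 r 3, and 3÷4 = 0, so 3+3+0 = 6.
Sunday + 6 ≡ Saturday — that's 2139's doomsday.
In June the doomsday date is Jun 6.
Jun 22 is 16 days after Jun 6; 16 mod 7 = 2, so Saturday + 2 = Monday.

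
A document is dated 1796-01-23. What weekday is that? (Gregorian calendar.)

Saturday

Doomsday rule: the anchor day for the 1700s is Sunday. For year 96: 96÷12 = 8 r 0, and 0÷4 = 0, so 8+0+0 = 8.
Sunday + 8 ≡ Monday — that's 1796's doomsday.
In January the doomsday date is Jan 4 (1796 is a leap year (divisible by 4)).
Jan 23 is 19 days after Jan 4; 19 mod 7 = 5, so Monday + 5 = Saturday.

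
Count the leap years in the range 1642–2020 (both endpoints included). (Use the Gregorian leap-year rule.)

92

Multiples of 4 in [1642,2020]: 95.
Of those, multiples of 100: 4 (not leap unless ÷400).
Multiples of 400: 1.
Leap years = 95 − 4 + 1 = 92.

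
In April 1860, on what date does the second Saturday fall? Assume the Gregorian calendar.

April 14, 1860

April 1, 1860 is a Sunday.
The first Saturday is therefore April 7 (6 days later).
The second Saturday is 7 + 1×7 = April 14.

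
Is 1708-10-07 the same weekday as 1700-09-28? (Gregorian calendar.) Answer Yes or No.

From Sep 28, 1700 to Oct 7, 1708 is 2931 days.
2931 mod 7 = 5, so they are different weekdays.
(Sep 28, 1700 is a Tuesday; Oct 7, 1708 is a Sunday.)

No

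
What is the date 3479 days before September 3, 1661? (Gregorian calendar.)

−365 (one year) → Sep 3, 1660 (3114 left).
−366 (one year; includes Feb 29, 1660) → Sep 3, 1659 (2748 left).
−365 (one year) → Sep 3, 1658 (2383 left).
−365 (one year) → Sep 3, 1657 (2018 left).
−365 (one year) → Sep 3, 1656 (1653 left).
−366 (one year; includes Feb 29, 1656) → Sep 3, 1655 (1287 left).
−365 (one year) → Sep 3, 1654 (922 left).
−365 (one year) → Sep 3, 1653 (557 left).
−365 (one year) → Sep 3, 1652 (192 left).
−3 → Aug 31, 1652 (end of Aug, 31 days; 189 left).
−31 → Jul 31, 1652 (end of Jul, 31 days; 158 left).
−31 → Jun 30, 1652 (end of Jun, 30 days; 127 left).
−30 → May 31, 1652 (end of May, 31 days; 97 left).
−31 → Apr 30, 1652 (end of Apr, 30 days; 66 left).
−30 → Mar 31, 1652 (end of Mar, 31 days; 36 left).
−31 → Feb 29, 1652 (end of Feb, 29 days; 5 left).
−5 → Feb 24, 1652.

February 24, 1652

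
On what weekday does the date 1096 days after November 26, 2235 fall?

First find the weekday of Nov 26, 2235. Doomsday rule: the anchor day for the 2200s is Friday. For year 35: 35÷12 = 2 r 11, and 11÷4 = 2, so 2+11+2 = 15.
Friday + 15 ≡ Saturday — that's 2235's doomsday.
In November the doomsday date is Nov 7.
Nov 26 is 19 days after Nov 7; 19 mod 7 = 5, so Saturday + 5 = Thursday.
1096 mod 7 = 4, so 1096 days after a Thursday is Thursday + 4 = Monday.

Monday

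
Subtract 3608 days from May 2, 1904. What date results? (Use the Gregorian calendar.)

June 15, 1894

−366 (one year; includes Feb 29, 1904) → May 2, 1903 (3242 left).
−365 (one year) → May 2, 1902 (2877 left).
−365 (one year) → May 2, 1901 (2512 left).
−365 (one year) → May 2, 1900 (2147 left).
−365 (one year) → May 2, 1899 (1782 left).
−365 (one year) → May 2, 1898 (1417 left).
−365 (one year) → May 2, 1897 (1052 left).
−365 (one year) → May 2, 1896 (687 left).
−366 (one year; includes Feb 29, 1896) → May 2, 1895 (321 left).
−2 → Apr 30, 1895 (end of Apr, 30 days; 319 left).
−30 → Mar 31, 1895 (end of Mar, 31 days; 289 left).
−31 → Feb 28, 1895 (end of Feb, 28 days; 258 left).
−28 → Jan 31, 1895 (end of Jan, 31 days; 230 left).
−31 → Dec 31, 1894 (end of Dec, 31 days; 199 left).
−31 → Nov 30, 1894 (end of Nov, 30 days; 168 left).
−30 → Oct 31, 1894 (end of Oct, 31 days; 138 left).
−31 → Sep 30, 1894 (end of Sep, 30 days; 107 left).
−30 → Aug 31, 1894 (end of Aug, 31 days; 77 left).
−31 → Jul 31, 1894 (end of Jul, 31 days; 46 left).
−31 → Jun 30, 1894 (end of Jun, 30 days; 15 left).
−15 → Jun 15, 1894.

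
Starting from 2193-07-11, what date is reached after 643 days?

+365 (one year) → Jul 11, 2194 (278 left).
Jul has 31 days: +21 → Aug 1, 2194 (257 left).
Aug has 31 days: +31 → Sep 1, 2194 (226 left).
Sep has 30 days: +30 → Oct 1, 2194 (196 left).
Oct has 31 days: +31 → Nov 1, 2194 (165 left).
Nov has 30 days: +30 → Dec 1, 2194 (135 left).
Dec has 31 days: +31 → Jan 1, 2195 (104 left).
Jan has 31 days: +31 → Feb 1, 2195 (73 left).
Feb has 28 days: +28 → Mar 1, 2195 (45 left).
Mar has 31 days: +31 → Apr 1, 2195 (14 left).
+14 → Apr 15, 2195.

April 15, 2195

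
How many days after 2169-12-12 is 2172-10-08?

Dec 12, 2169 → Dec 12, 2170: 365 days.
Dec 12, 2170 → Dec 12, 2171: 365 days.
Dec 12, 2171 → Jan 12, 2172: 31 days (December has 31).
Jan 12, 2172 → Feb 12, 2172: 31 days (January has 31).
Feb 12, 2172 → Mar 12, 2172: 29 days (February has 29).
Mar 12, 2172 → Apr 12, 2172: 31 days (March has 31).
Apr 12, 2172 → May 12, 2172: 30 days (April has 30).
May 12, 2172 → Jun 12, 2172: 31 days (May has 31).
Jun 12, 2172 → Jul 12, 2172: 30 days (June has 30).
Jul 12, 2172 → Aug 12, 2172: 31 days (July has 31).
Aug 12, 2172 → Sep 12, 2172: 31 days (August has 31).
Sep 12, 2172 → Oct 8, 2172: 26 days.
Total: 1031 days.

1031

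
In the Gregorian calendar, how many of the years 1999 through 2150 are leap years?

37

Multiples of 4 in [1999,2150]: 38.
Of those, multiples of 100: 2 (not leap unless ÷400).
Multiples of 400: 1.
Leap years = 38 − 2 + 1 = 37.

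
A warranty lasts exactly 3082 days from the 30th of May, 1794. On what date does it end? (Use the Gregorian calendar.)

November 7, 1802

+365 (one year) → May 30, 1795 (2717 left).
+366 (one year; includes Feb 29, 1796) → May 30, 1796 (2351 left).
+365 (one year) → May 30, 1797 (1986 left).
+365 (one year) → May 30, 1798 (1621 left).
+365 (one year) → May 30, 1799 (1256 left).
+365 (one year) → May 30, 1800 (891 left).
+365 (one year) → May 30, 1801 (526 left).
+365 (one year) → May 30, 1802 (161 left).
May has 31 days: +2 → Jun 1, 1802 (159 left).
Jun has 30 days: +30 → Jul 1, 1802 (129 left).
Jul has 31 days: +31 → Aug 1, 1802 (98 left).
Aug has 31 days: +31 → Sep 1, 1802 (67 left).
Sep has 30 days: +30 → Oct 1, 1802 (37 left).
Oct has 31 days: +31 → Nov 1, 1802 (6 left).
+6 → Nov 7, 1802.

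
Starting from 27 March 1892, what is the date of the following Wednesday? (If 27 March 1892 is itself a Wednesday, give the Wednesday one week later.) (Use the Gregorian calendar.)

March 30, 1892

Mar 27, 1892 is a Sunday.
From Sunday to the next Wednesday is 3 days.
Mar 27, 1892 + 3 = Mar 30, 1892.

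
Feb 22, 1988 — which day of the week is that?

Monday

Doomsday rule: the anchor day for the 1900s is Wednesday. For year 88: 88÷12 = 7 r 4, and 4÷4 = 1, so 7+4+1 = 12.
Wednesday + 12 ≡ Monday — that's 1988's doomsday.
In February the doomsday date is Feb 29 (1988 is a leap year (divisible by 4)).
Feb 22 is 7 days before Feb 29; 7 mod 7 = 0, so Monday − 0 = Monday.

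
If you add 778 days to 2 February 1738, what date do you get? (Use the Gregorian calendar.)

March 21, 1740

+365 (one year) → Feb 2, 1739 (413 left).
+365 (one year) → Feb 2, 1740 (48 left).
Feb has 29 days: +28 → Mar 1, 1740 (20 left).
+20 → Mar 21, 1740.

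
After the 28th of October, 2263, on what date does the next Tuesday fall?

November 3, 2263

Oct 28, 2263 is a Wednesday.
From Wednesday to the next Tuesday is 6 days.
Oct 28, 2263 + 6 = Nov 3, 2263.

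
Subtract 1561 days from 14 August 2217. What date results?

May 6, 2213

−365 (one year) → Aug 14, 2216 (1196 left).
−366 (one year; includes Feb 29, 2216) → Aug 14, 2215 (830 left).
−365 (one year) → Aug 14, 2214 (465 left).
−365 (one year) → Aug 14, 2213 (100 left).
−14 → Jul 31, 2213 (end of Jul, 31 days; 86 left).
−31 → Jun 30, 2213 (end of Jun, 30 days; 55 left).
−30 → May 31, 2213 (end of May, 31 days; 25 left).
−25 → May 6, 2213.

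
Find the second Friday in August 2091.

August 10, 2091

August 1, 2091 is a Wednesday.
The first Friday is therefore August 3 (2 days later).
The second Friday is 3 + 1×7 = August 10.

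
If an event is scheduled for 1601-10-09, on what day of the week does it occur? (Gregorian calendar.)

Doomsday rule: the anchor day for the 1600s is Tuesday. For year 01: 1÷12 = 0 r 1, and 1÷4 = 0, so 0+1+0 = 1.
Tuesday + 1 ≡ Wednesday — that's 1601's doomsday.
In October the doomsday date is Oct 10.
Oct 9 is 1 day before Oct 10; 1 mod 7 = 1, so Wednesday − 1 = Tuesday.

Tuesday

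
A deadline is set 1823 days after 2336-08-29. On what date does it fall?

August 26, 2341

+365 (one year) → Aug 29, 2337 (1458 left).
+365 (one year) → Aug 29, 2338 (1093 left).
+365 (one year) → Aug 29, 2339 (728 left).
+366 (one year; includes Feb 29, 2340) → Aug 29, 2340 (362 left).
Aug has 31 days: +3 → Sep 1, 2340 (359 left).
Sep has 30 days: +30 → Oct 1, 2340 (329 left).
Oct has 31 days: +31 → Nov 1, 2340 (298 left).
Nov has 30 days: +30 → Dec 1, 2340 (268 left).
Dec has 31 days: +31 → Jan 1, 2341 (237 left).
Jan has 31 days: +31 → Feb 1, 2341 (206 left).
Feb has 28 days: +28 → Mar 1, 2341 (178 left).
Mar has 31 days: +31 → Apr 1, 2341 (147 left).
Apr has 30 days: +30 → May 1, 2341 (117 left).
May has 31 days: +31 → Jun 1, 2341 (86 left).
Jun has 30 days: +30 → Jul 1, 2341 (56 left).
Jul has 31 days: +31 → Aug 1, 2341 (25 left).
+25 → Aug 26, 2341.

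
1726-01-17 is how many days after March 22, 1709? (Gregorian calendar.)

Mar 22, 1709 → Mar 22, 1710: 365 days.
Mar 22, 1710 → Mar 22, 1711: 365 days.
Mar 22, 1711 → Mar 22, 1712: 366 days (Feb 29, 1712 is in that span).
Mar 22, 1712 → Mar 22, 1713: 365 days.
Mar 22, 1713 → Mar 22, 1714: 365 days.
Mar 22, 1714 → Mar 22, 1715: 365 days.
Mar 22, 1715 → Mar 22, 1716: 366 days (Feb 29, 1716 is in that span).
Mar 22, 1716 → Mar 22, 1717: 365 days.
Mar 22, 1717 → Mar 22, 1718: 365 days.
Mar 22, 1718 → Mar 22, 1719: 365 days.
Mar 22, 1719 → Mar 22, 1720: 366 days (Feb 29, 1720 is in that span).
Mar 22, 1720 → Mar 22, 1721: 365 days.
Mar 22, 1721 → Mar 22, 1722: 365 days.
Mar 22, 1722 → Mar 22, 1723: 365 days.
Mar 22, 1723 → Mar 22, 1724: 366 days (Feb 29, 1724 is in that span).
Mar 22, 1724 → Mar 22, 1725: 365 days.
Mar 22, 1725 → Apr 22, 1725: 31 days (March has 31).
Apr 22, 1725 → May 22, 1725: 30 days (April has 30).
May 22, 1725 → Jun 22, 1725: 31 days (May has 31).
Jun 22, 1725 → Jul 22, 1725: 30 days (June has 30).
Jul 22, 1725 → Aug 22, 1725: 31 days (July has 31).
Aug 22, 1725 → Sep 22, 1725: 31 days (August has 31).
Sep 22, 1725 → Oct 22, 1725: 30 days (September has 30).
Oct 22, 1725 → Nov 22, 1725: 31 days (October has 31).
Nov 22, 1725 → Dec 22, 1725: 30 days (November has 30).
Dec 22, 1725 → Jan 17, 1726: 26 days.
Total: 6145 days.

6145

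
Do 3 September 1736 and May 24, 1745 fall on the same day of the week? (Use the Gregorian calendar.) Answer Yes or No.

Yes

From Sep 3, 1736 to May 24, 1745 is 3185 days.
3185 mod 7 = 0, so they are the same weekday.
(Sep 3, 1736 is a Monday; May 24, 1745 is a Monday.)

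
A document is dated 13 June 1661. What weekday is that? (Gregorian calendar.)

Monday

Doomsday rule: the anchor day for the 1600s is Tuesday. For year 61: 61÷12 = 5 r 1, and 1÷4 = 0, so 5+1+0 = 6.
Tuesday + 6 ≡ Monday — that's 1661's doomsday.
In June the doomsday date is Jun 6.
Jun 13 is 7 days after Jun 6; 7 mod 7 = 0, so Monday + 0 = Monday.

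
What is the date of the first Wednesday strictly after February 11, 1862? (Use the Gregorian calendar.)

Feb 11, 1862 is a Tuesday.
From Tuesday to the next Wednesday is 1 day.
Feb 11, 1862 + 1 = Feb 12, 1862.

February 12, 1862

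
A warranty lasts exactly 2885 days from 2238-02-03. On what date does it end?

December 28, 2245

+365 (one year) → Feb 3, 2239 (2520 left).
+365 (one year) → Feb 3, 2240 (2155 left).
+366 (one year; includes Feb 29, 2240) → Feb 3, 2241 (1789 left).
+365 (one year) → Feb 3, 2242 (1424 left).
+365 (one year) → Feb 3, 2243 (1059 left).
+365 (one year) → Feb 3, 2244 (694 left).
+366 (one year; includes Feb 29, 2244) → Feb 3, 2245 (328 left).
Feb has 28 days: +26 → Mar 1, 2245 (302 left).
Mar has 31 days: +31 → Apr 1, 2245 (271 left).
Apr has 30 days: +30 → May 1, 2245 (241 left).
May has 31 days: +31 → Jun 1, 2245 (210 left).
Jun has 30 days: +30 → Jul 1, 2245 (180 left).
Jul has 31 days: +31 → Aug 1, 2245 (149 left).
Aug has 31 days: +31 → Sep 1, 2245 (118 left).
Sep has 30 days: +30 → Oct 1, 2245 (88 left).
Oct has 31 days: +31 → Nov 1, 2245 (57 left).
Nov has 30 days: +30 → Dec 1, 2245 (27 left).
+27 → Dec 28, 2245.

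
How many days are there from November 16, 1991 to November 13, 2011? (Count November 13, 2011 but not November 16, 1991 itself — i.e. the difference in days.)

7302

Nov 16, 1991 → Nov 16, 1992: 366 days (Feb 29, 1992 is in that span).
Nov 16, 1992 → Nov 16, 1993: 365 days.
Nov 16, 1993 → Nov 16, 1994: 365 days.
Nov 16, 1994 → Nov 16, 1995: 365 days.
Nov 16, 1995 → Nov 16, 1996: 366 days (Feb 29, 1996 is in that span).
Nov 16, 1996 → Nov 16, 1997: 365 days.
Nov 16, 1997 → Nov 16, 1998: 365 days.
Nov 16, 1998 → Nov 16, 1999: 365 days.
Nov 16, 1999 → Nov 16, 2000: 366 days (Feb 29, 2000 is in that span).
Nov 16, 2000 → Nov 16, 2001: 365 days.
Nov 16, 2001 → Nov 16, 2002: 365 days.
Nov 16, 2002 → Nov 16, 2003: 365 days.
Nov 16, 2003 → Nov 16, 2004: 366 days (Feb 29, 2004 is in that span).
Nov 16, 2004 → Nov 16, 2005: 365 days.
Nov 16, 2005 → Nov 16, 2006: 365 days.
Nov 16, 2006 → Nov 16, 2007: 365 days.
Nov 16, 2007 → Nov 16, 2008: 366 days (Feb 29, 2008 is in that span).
Nov 16, 2008 → Nov 16, 2009: 365 days.
Nov 16, 2009 → Nov 16, 2010: 365 days.
Nov 16, 2010 → Dec 16, 2010: 30 days (November has 30).
Dec 16, 2010 → Jan 16, 2011: 31 days (December has 31).
Jan 16, 2011 → Feb 16, 2011: 31 days (January has 31).
Feb 16, 2011 → Mar 16, 2011: 28 days (February has 28).
Mar 16, 2011 → Apr 16, 2011: 31 days (March has 31).
Apr 16, 2011 → May 16, 2011: 30 days (April has 30).
May 16, 2011 → Jun 16, 2011: 31 days (May has 31).
Jun 16, 2011 → Jul 16, 2011: 30 days (June has 30).
Jul 16, 2011 → Aug 16, 2011: 31 days (July has 31).
Aug 16, 2011 → Sep 16, 2011: 31 days (August has 31).
Sep 16, 2011 → Oct 16, 2011: 30 days (September has 30).
Oct 16, 2011 → Nov 13, 2011: 28 days.
Total: 7302 days.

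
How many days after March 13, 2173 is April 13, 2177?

1492

Mar 13, 2173 → Mar 13, 2174: 365 days.
Mar 13, 2174 → Mar 13, 2175: 365 days.
Mar 13, 2175 → Mar 13, 2176: 366 days (Feb 29, 2176 is in that span).
Mar 13, 2176 → Apr 13, 2176: 31 days (March has 31).
Apr 13, 2176 → May 13, 2176: 30 days (April has 30).
May 13, 2176 → Jun 13, 2176: 31 days (May has 31).
Jun 13, 2176 → Jul 13, 2176: 30 days (June has 30).
Jul 13, 2176 → Aug 13, 2176: 31 days (July has 31).
Aug 13, 2176 → Sep 13, 2176: 31 days (August has 31).
Sep 13, 2176 → Oct 13, 2176: 30 days (September has 30).
Oct 13, 2176 → Nov 13, 2176: 31 days (October has 31).
Nov 13, 2176 → Dec 13, 2176: 30 days (November has 30).
Dec 13, 2176 → Jan 13, 2177: 31 days (December has 31).
Jan 13, 2177 → Feb 13, 2177: 31 days (January has 31).
Feb 13, 2177 → Mar 13, 2177: 28 days (February has 28).
Mar 13, 2177 → Apr 13, 2177: 31 days.
Total: 1492 days.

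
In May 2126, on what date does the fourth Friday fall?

May 1, 2126 is a Wednesday.
The first Friday is therefore May 3 (2 days later).
The fourth Friday is 3 + 3×7 = May 24.

May 24, 2126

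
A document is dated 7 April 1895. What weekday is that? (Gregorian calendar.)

Doomsday rule: the anchor day for the 1800s is Friday. For year 95: 95÷12 = 7 r 11, and 11÷4 = 2, so 7+11+2 = 20.
Friday + 20 ≡ Thursday — that's 1895's doomsday.
In April the doomsday date is Apr 4.
Apr 7 is 3 days after Apr 4; 3 mod 7 = 3, so Thursday + 3 = Sunday.

Sunday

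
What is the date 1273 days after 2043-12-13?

June 8, 2047

+366 (one year; includes Feb 29, 2044) → Dec 13, 2044 (907 left).
+365 (one year) → Dec 13, 2045 (542 left).
+365 (one year) → Dec 13, 2046 (177 left).
Dec has 31 days: +19 → Jan 1, 2047 (158 left).
Jan has 31 days: +31 → Feb 1, 2047 (127 left).
Feb has 28 days: +28 → Mar 1, 2047 (99 left).
Mar has 31 days: +31 → Apr 1, 2047 (68 left).
Apr has 30 days: +30 → May 1, 2047 (38 left).
May has 31 days: +31 → Jun 1, 2047 (7 left).
+7 → Jun 8, 2047.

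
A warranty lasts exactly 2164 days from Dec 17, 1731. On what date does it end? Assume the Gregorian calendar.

+366 (one year; includes Feb 29, 1732) → Dec 17, 1732 (1798 left).
+365 (one year) → Dec 17, 1733 (1433 left).
+365 (one year) → Dec 17, 1734 (1068 left).
+365 (one year) → Dec 17, 1735 (703 left).
+366 (one year; includes Feb 29, 1736) → Dec 17, 1736 (337 left).
Dec has 31 days: +15 → Jan 1, 1737 (322 left).
Jan has 31 days: +31 → Feb 1, 1737 (291 left).
Feb has 28 days: +28 → Mar 1, 1737 (263 left).
Mar has 31 days: +31 → Apr 1, 1737 (232 left).
Apr has 30 days: +30 → May 1, 1737 (202 left).
May has 31 days: +31 → Jun 1, 1737 (171 left).
Jun has 30 days: +30 → Jul 1, 1737 (141 left).
Jul has 31 days: +31 → Aug 1, 1737 (110 left).
Aug has 31 days: +31 → Sep 1, 1737 (79 left).
Sep has 30 days: +30 → Oct 1, 1737 (49 left).
Oct has 31 days: +31 → Nov 1, 1737 (18 left).
+18 → Nov 19, 1737.

November 19, 1737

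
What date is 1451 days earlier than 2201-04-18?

−365 (one year) → Apr 18, 2200 (1086 left).
−365 (one year) → Apr 18, 2199 (721 left).
−365 (one year) → Apr 18, 2198 (356 left).
−18 → Mar 31, 2198 (end of Mar, 31 days; 338 left).
−31 → Feb 28, 2198 (end of Feb, 28 days; 307 left).
−28 → Jan 31, 2198 (end of Jan, 31 days; 279 left).
−31 → Dec 31, 2197 (end of Dec, 31 days; 248 left).
−31 → Nov 30, 2197 (end of Nov, 30 days; 217 left).
−30 → Oct 31, 2197 (end of Oct, 31 days; 187 left).
−31 → Sep 30, 2197 (end of Sep, 30 days; 156 left).
−30 → Aug 31, 2197 (end of Aug, 31 days; 126 left).
−31 → Jul 31, 2197 (end of Jul, 31 days; 95 left).
−31 → Jun 30, 2197 (end of Jun, 30 days; 64 left).
−30 → May 31, 2197 (end of May, 31 days; 34 left).
−31 → Apr 30, 2197 (end of Apr, 30 days; 3 left).
−3 → Apr 27, 2197.

April 27, 2197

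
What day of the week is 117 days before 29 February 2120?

First find the weekday of Feb 29, 2120. Doomsday rule: the anchor day for the 2100s is Sunday. For year 20: 20÷12 = 1 r 8, and 8÷4 = 2, so 1+8+2 = 11.
Sunday + 11 ≡ Thursday — that's 2120's doomsday.
In February the doomsday date is Feb 29 (2120 is a leap year (divisible by 4)).
Feb 29 is the doomsday itself: Thursday.
117 mod 7 = 5, so 117 days before a Thursday is Thursday − 5 = Saturday.

Saturday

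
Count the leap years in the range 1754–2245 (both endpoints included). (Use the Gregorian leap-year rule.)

Multiples of 4 in [1754,2245]: 123.
Of those, multiples of 100: 5 (not leap unless ÷400).
Multiples of 400: 1.
Leap years = 123 − 5 + 1 = 119.

119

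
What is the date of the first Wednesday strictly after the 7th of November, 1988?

Nov 7, 1988 is a Monday.
From Monday to the next Wednesday is 2 days.
Nov 7, 1988 + 2 = Nov 9, 1988.

November 9, 1988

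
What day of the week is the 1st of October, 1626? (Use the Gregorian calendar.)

Thursday

Doomsday rule: the anchor day for the 1600s is Tuesday. For year 26: 26÷12 = 2 r 2, and 2÷4 = 0, so 2+2+0 = 4.
Tuesday + 4 ≡ Saturday — that's 1626's doomsday.
In October the doomsday date is Oct 10.
Oct 1 is 9 days before Oct 10; 9 mod 7 = 2, so Saturday − 2 = Thursday.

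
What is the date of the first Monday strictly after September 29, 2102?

Sep 29, 2102 is a Friday.
From Friday to the next Monday is 3 days.
Sep 29, 2102 + 3 = Oct 2, 2102.

October 2, 2102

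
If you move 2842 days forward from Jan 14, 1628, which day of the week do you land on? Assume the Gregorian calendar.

First find the weekday of Jan 14, 1628. Doomsday rule: the anchor day for the 1600s is Tuesday. For year 28: 28÷12 = 2 r 4, and 4÷4 = 1, so 2+4+1 = 7.
Tuesday + 7 ≡ Tuesday — that's 1628's doomsday.
In January the doomsday date is Jan 4 (1628 is a leap year (divisible by 4)).
Jan 14 is 10 days after Jan 4; 10 mod 7 = 3, so Tuesday + 3 = Friday.
2842 mod 7 = 0, so 2842 days after a Friday is Friday + 0 = Friday.

Friday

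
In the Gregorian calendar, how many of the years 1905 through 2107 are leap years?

49

Multiples of 4 in [1905,2107]: 50.
Of those, multiples of 100: 2 (not leap unless ÷400).
Multiples of 400: 1.
Leap years = 50 − 2 + 1 = 49.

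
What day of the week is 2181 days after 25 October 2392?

Thursday

First find the weekday of Oct 25, 2392. Doomsday rule: the anchor day for the 2300s is Wednesday. For year 92: 92÷12 = 7 r 8, and 8÷4 = 2, so 7+8+2 = 17.
Wednesday + 17 ≡ Saturday — that's 2392's doomsday.
In October the doomsday date is Oct 10.
Oct 25 is 15 days after Oct 10; 15 mod 7 = 1, so Saturday + 1 = Sunday.
2181 mod 7 = 4, so 2181 days after a Sunday is Sunday + 4 = Thursday.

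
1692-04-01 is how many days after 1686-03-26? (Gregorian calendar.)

2198

Mar 26, 1686 → Mar 26, 1687: 365 days.
Mar 26, 1687 → Mar 26, 1688: 366 days (Feb 29, 1688 is in that span).
Mar 26, 1688 → Mar 26, 1689: 365 days.
Mar 26, 1689 → Mar 26, 1690: 365 days.
Mar 26, 1690 → Mar 26, 1691: 365 days.
Mar 26, 1691 → Apr 26, 1691: 31 days (March has 31).
Apr 26, 1691 → May 26, 1691: 30 days (April has 30).
May 26, 1691 → Jun 26, 1691: 31 days (May has 31).
Jun 26, 1691 → Jul 26, 1691: 30 days (June has 30).
Jul 26, 1691 → Aug 26, 1691: 31 days (July has 31).
Aug 26, 1691 → Sep 26, 1691: 31 days (August has 31).
Sep 26, 1691 → Oct 26, 1691: 30 days (September has 30).
Oct 26, 1691 → Nov 26, 1691: 31 days (October has 31).
Nov 26, 1691 → Dec 26, 1691: 30 days (November has 30).
Dec 26, 1691 → Jan 26, 1692: 31 days (December has 31).
Jan 26, 1692 → Feb 26, 1692: 31 days (January has 31).
Feb 26, 1692 → Mar 26, 1692: 29 days (February has 29).
Mar 26, 1692 → Apr 1, 1692: 6 days.
Total: 2198 days.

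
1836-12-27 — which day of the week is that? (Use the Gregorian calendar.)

Tuesday

Doomsday rule: the anchor day for the 1800s is Friday. For year 36: 36÷12 = 3 r 0, and 0÷4 = 0, so 3+0+0 = 3.
Friday + 3 ≡ Monday — that's 1836's doomsday.
In December the doomsday date is Dec 12.
Dec 27 is 15 days after Dec 12; 15 mod 7 = 1, so Monday + 1 = Tuesday.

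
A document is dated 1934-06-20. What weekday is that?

Doomsday rule: the anchor day for the 1900s is Wednesday. For year 34: 34÷12 = 2 r 10, and 10÷4 = 2, so 2+10+2 = 14.
Wednesday + 14 ≡ Wednesday — that's 1934's doomsday.
In June the doomsday date is Jun 6.
Jun 20 is 14 days after Jun 6; 14 mod 7 = 0, so Wednesday + 0 = Wednesday.

Wednesday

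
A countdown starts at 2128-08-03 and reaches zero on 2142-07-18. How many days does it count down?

Aug 3, 2128 → Aug 3, 2129: 365 days.
Aug 3, 2129 → Aug 3, 2130: 365 days.
Aug 3, 2130 → Aug 3, 2131: 365 days.
Aug 3, 2131 → Aug 3, 2132: 366 days (Feb 29, 2132 is in that span).
Aug 3, 2132 → Aug 3, 2133: 365 days.
Aug 3, 2133 → Aug 3, 2134: 365 days.
Aug 3, 2134 → Aug 3, 2135: 365 days.
Aug 3, 2135 → Aug 3, 2136: 366 days (Feb 29, 2136 is in that span).
Aug 3, 2136 → Aug 3, 2137: 365 days.
Aug 3, 2137 → Aug 3, 2138: 365 days.
Aug 3, 2138 → Aug 3, 2139: 365 days.
Aug 3, 2139 → Aug 3, 2140: 366 days (Feb 29, 2140 is in that span).
Aug 3, 2140 → Aug 3, 2141: 365 days.
Aug 3, 2141 → Sep 3, 2141: 31 days (August has 31).
Sep 3, 2141 → Oct 3, 2141: 30 days (September has 30).
Oct 3, 2141 → Nov 3, 2141: 31 days (October has 31).
Nov 3, 2141 → Dec 3, 2141: 30 days (November has 30).
Dec 3, 2141 → Jan 3, 2142: 31 days (December has 31).
Jan 3, 2142 → Feb 3, 2142: 31 days (January has 31).
Feb 3, 2142 → Mar 3, 2142: 28 days (February has 28).
Mar 3, 2142 → Apr 3, 2142: 31 days (March has 31).
Apr 3, 2142 → May 3, 2142: 30 days (April has 30).
May 3, 2142 → Jun 3, 2142: 31 days (May has 31).
Jun 3, 2142 → Jul 3, 2142: 30 days (June has 30).
Jul 3, 2142 → Jul 18, 2142: 15 days.
Total: 5097 days.

5097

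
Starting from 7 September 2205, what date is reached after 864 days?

January 19, 2208

+365 (one year) → Sep 7, 2206 (499 left).
+365 (one year) → Sep 7, 2207 (134 left).
Sep has 30 days: +24 → Oct 1, 2207 (110 left).
Oct has 31 days: +31 → Nov 1, 2207 (79 left).
Nov has 30 days: +30 → Dec 1, 2207 (49 left).
Dec has 31 days: +31 → Jan 1, 2208 (18 left).
+18 → Jan 19, 2208.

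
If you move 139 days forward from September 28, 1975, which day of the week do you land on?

Saturday

Sep 28, 1975 is a Sunday.
139 mod 7 = 6, so 139 days after a Sunday is Sunday + 6 = Saturday.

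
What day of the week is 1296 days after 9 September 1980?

First find the weekday of Sep 9, 1980. Doomsday rule: the anchor day for the 1900s is Wednesday. For year 80: 80÷12 = 6 r 8, and 8÷4 = 2, so 6+8+2 = 16.
Wednesday + 16 ≡ Friday — that's 1980's doomsday.
In September the doomsday date is Sep 5.
Sep 9 is 4 days after Sep 5; 4 mod 7 = 4, so Friday + 4 = Tuesday.
1296 mod 7 = 1, so 1296 days after a Tuesday is Tuesday + 1 = Wednesday.

Wednesday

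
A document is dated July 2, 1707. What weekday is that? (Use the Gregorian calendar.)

Saturday

Doomsday rule: the anchor day for the 1700s is Sunday. For year 07: 7÷12 = 0 r 7, and 7÷4 = 1, so 0+7+1 = 8.
Sunday + 8 ≡ Monday — that's 1707's doomsday.
In July the doomsday date is Jul 11.
Jul 2 is 9 days before Jul 11; 9 mod 7 = 2, so Monday − 2 = Saturday.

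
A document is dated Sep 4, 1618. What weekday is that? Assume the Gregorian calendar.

Doomsday rule: the anchor day for the 1600s is Tuesday. For year 18: 18÷12 = 1 r 6, and 6÷4 = 1, so 1+6+1 = 8.
Tuesday + 8 ≡ Wednesday — that's 1618's doomsday.
In September the doomsday date is Sep 5.
Sep 4 is 1 day before Sep 5; 1 mod 7 = 1, so Wednesday − 1 = Tuesday.

Tuesday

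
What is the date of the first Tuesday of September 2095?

September 6, 2095

September 1, 2095 is a Thursday.
The first Tuesday is therefore September 6 (5 days later).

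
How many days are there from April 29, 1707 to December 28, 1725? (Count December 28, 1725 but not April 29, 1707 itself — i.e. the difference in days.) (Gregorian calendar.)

Apr 29, 1707 → Apr 29, 1708: 366 days (Feb 29, 1708 is in that span).
Apr 29, 1708 → Apr 29, 1709: 365 days.
Apr 29, 1709 → Apr 29, 1710: 365 days.
Apr 29, 1710 → Apr 29, 1711: 365 days.
Apr 29, 1711 → Apr 29, 1712: 366 days (Feb 29, 1712 is in that span).
Apr 29, 1712 → Apr 29, 1713: 365 days.
Apr 29, 1713 → Apr 29, 1714: 365 days.
Apr 29, 1714 → Apr 29, 1715: 365 days.
Apr 29, 1715 → Apr 29, 1716: 366 days (Feb 29, 1716 is in that span).
Apr 29, 1716 → Apr 29, 1717: 365 days.
Apr 29, 1717 → Apr 29, 1718: 365 days.
Apr 29, 1718 → Apr 29, 1719: 365 days.
Apr 29, 1719 → Apr 29, 1720: 366 days (Feb 29, 1720 is in that span).
Apr 29, 1720 → Apr 29, 1721: 365 days.
Apr 29, 1721 → Apr 29, 1722: 365 days.
Apr 29, 1722 → Apr 29, 1723: 365 days.
Apr 29, 1723 → Apr 29, 1724: 366 days (Feb 29, 1724 is in that span).
Apr 29, 1724 → Apr 29, 1725: 365 days.
Apr 29, 1725 → May 29, 1725: 30 days (April has 30).
May 29, 1725 → Jun 29, 1725: 31 days (May has 31).
Jun 29, 1725 → Jul 29, 1725: 30 days (June has 30).
Jul 29, 1725 → Aug 29, 1725: 31 days (July has 31).
Aug 29, 1725 → Sep 29, 1725: 31 days (August has 31).
Sep 29, 1725 → Oct 29, 1725: 30 days (September has 30).
Oct 29, 1725 → Nov 29, 1725: 31 days (October has 31).
Nov 29, 1725 → Dec 28, 1725: 29 days.
Total: 6818 days.

6818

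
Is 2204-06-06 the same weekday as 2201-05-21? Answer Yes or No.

From May 21, 2201 to Jun 6, 2204 is 1112 days.
1112 mod 7 = 6, so they are different weekdays.
(May 21, 2201 is a Thursday; Jun 6, 2204 is a Wednesday.)

No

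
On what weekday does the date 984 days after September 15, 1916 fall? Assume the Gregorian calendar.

Tuesday

First find the weekday of Sep 15, 1916. Doomsday rule: the anchor day for the 1900s is Wednesday. For year 16: 16÷12 = 1 r 4, and 4÷4 = 1, so 1+4+1 = 6.
Wednesday + 6 ≡ Tuesday — that's 1916's doomsday.
In September the doomsday date is Sep 5.
Sep 15 is 10 days after Sep 5; 10 mod 7 = 3, so Tuesday + 3 = Friday.
984 mod 7 = 4, so 984 days after a Friday is Friday + 4 = Tuesday.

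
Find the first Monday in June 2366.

June 1, 2366 is a Wednesday.
The first Monday is therefore June 6 (5 days later).

June 6, 2366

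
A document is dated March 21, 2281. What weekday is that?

Doomsday rule: the anchor day for the 2200s is Friday. For year 81: 81÷12 = 6 r 9, and 9÷4 = 2, so 6+9+2 = 17.
Friday + 17 ≡ Monday — that's 2281's doomsday.
In March the doomsday date is Mar 14.
Mar 21 is 7 days after Mar 14; 7 mod 7 = 0, so Monday + 0 = Monday.

Monday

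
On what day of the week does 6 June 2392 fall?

Doomsday rule: the anchor day for the 2300s is Wednesday. For year 92: 92÷12 = 7 r 8, and 8÷4 = 2, so 7+8+2 = 17.
Wednesday + 17 ≡ Saturday — that's 2392's doomsday.
In June the doomsday date is Jun 6.
Jun 6 is the doomsday itself: Saturday.

Saturday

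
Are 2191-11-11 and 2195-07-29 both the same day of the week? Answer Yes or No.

No

From Nov 11, 2191 to Jul 29, 2195 is 1356 days.
1356 mod 7 = 5, so they are different weekdays.
(Nov 11, 2191 is a Friday; Jul 29, 2195 is a Wednesday.)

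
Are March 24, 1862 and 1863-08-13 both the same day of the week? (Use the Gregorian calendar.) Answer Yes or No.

From Mar 24, 1862 to Aug 13, 1863 is 507 days.
507 mod 7 = 3, so they are different weekdays.
(Mar 24, 1862 is a Monday; Aug 13, 1863 is a Thursday.)

No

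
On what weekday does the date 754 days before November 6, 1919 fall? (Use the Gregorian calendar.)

Saturday

First find the weekday of Nov 6, 1919. Doomsday rule: the anchor day for the 1900s is Wednesday. For year 19: 19÷12 = 1 r 7, and 7÷4 = 1, so 1+7+1 = 9.
Wednesday + 9 ≡ Friday — that's 1919's doomsday.
In November the doomsday date is Nov 7.
Nov 6 is 1 day before Nov 7; 1 mod 7 = 1, so Friday − 1 = Thursday.
754 mod 7 = 5, so 754 days before a Thursday is Thursday − 5 = Saturday.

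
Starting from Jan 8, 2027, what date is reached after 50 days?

February 27, 2027

Jan has 31 days: +24 → Feb 1, 2027 (26 left).
+26 → Feb 27, 2027.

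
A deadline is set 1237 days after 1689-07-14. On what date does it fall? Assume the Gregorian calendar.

+365 (one year) → Jul 14, 1690 (872 left).
+365 (one year) → Jul 14, 1691 (507 left).
+366 (one year; includes Feb 29, 1692) → Jul 14, 1692 (141 left).
Jul has 31 days: +18 → Aug 1, 1692 (123 left).
Aug has 31 days: +31 → Sep 1, 1692 (92 left).
Sep has 30 days: +30 → Oct 1, 1692 (62 left).
Oct has 31 days: +31 → Nov 1, 1692 (31 left).
Nov has 30 days: +30 → Dec 1, 1692 (1 left).
+1 → Dec 2, 1692.

December 2, 1692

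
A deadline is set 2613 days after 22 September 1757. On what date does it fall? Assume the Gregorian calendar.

+365 (one year) → Sep 22, 1758 (2248 left).
+365 (one year) → Sep 22, 1759 (1883 left).
+366 (one year; includes Feb 29, 1760) → Sep 22, 1760 (1517 left).
+365 (one year) → Sep 22, 1761 (1152 left).
+365 (one year) → Sep 22, 1762 (787 left).
+365 (one year) → Sep 22, 1763 (422 left).
+366 (one year; includes Feb 29, 1764) → Sep 22, 1764 (56 left).
Sep has 30 days: +9 → Oct 1, 1764 (47 left).
Oct has 31 days: +31 → Nov 1, 1764 (16 left).
+16 → Nov 17, 1764.

November 17, 1764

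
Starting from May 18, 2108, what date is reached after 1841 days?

+365 (one year) → May 18, 2109 (1476 left).
+365 (one year) → May 18, 2110 (1111 left).
+365 (one year) → May 18, 2111 (746 left).
+366 (one year; includes Feb 29, 2112) → May 18, 2112 (380 left).
May has 31 days: +14 → Jun 1, 2112 (366 left).
Jun has 30 days: +30 → Jul 1, 2112 (336 left).
Jul has 31 days: +31 → Aug 1, 2112 (305 left).
Aug has 31 days: +31 → Sep 1, 2112 (274 left).
Sep has 30 days: +30 → Oct 1, 2112 (244 left).
Oct has 31 days: +31 → Nov 1, 2112 (213 left).
Nov has 30 days: +30 → Dec 1, 2112 (183 left).
Dec has 31 days: +31 → Jan 1, 2113 (152 left).
Jan has 31 days: +31 → Feb 1, 2113 (121 left).
Feb has 28 days: +28 → Mar 1, 2113 (93 left).
Mar has 31 days: +31 → Apr 1, 2113 (62 left).
Apr has 30 days: +30 → May 1, 2113 (32 left).
May has 31 days: +31 → Jun 1, 2113 (1 left).
+1 → Jun 2, 2113.

June 2, 2113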